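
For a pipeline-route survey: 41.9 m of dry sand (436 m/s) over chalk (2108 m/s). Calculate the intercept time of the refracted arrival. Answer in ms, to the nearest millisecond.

188 ms

θ_c = arcsin(V₁/V₂) = arcsin(436/2108) = 11.94°; cos θ_c = 0.9784.
tᵢ = 2h·cos θ_c / V₁ = 2·41.9·0.9784 / 436 = 0.18805 s.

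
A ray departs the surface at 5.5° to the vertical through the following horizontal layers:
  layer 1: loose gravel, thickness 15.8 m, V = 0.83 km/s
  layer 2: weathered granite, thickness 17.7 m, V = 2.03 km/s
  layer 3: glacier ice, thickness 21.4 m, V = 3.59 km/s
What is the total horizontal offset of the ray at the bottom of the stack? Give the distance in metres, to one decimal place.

15.5 m

Apply Snell's law at each interface; in layer i the horizontal offset is hᵢ·tan θᵢ.
Layer 1: θ = 5.50°; offset = 15.8·tan 5.50° = 1.521 m.
Layer 2: sin θ = 2.03·sin 5.5°/0.83 = 0.2344, θ = 13.56°; offset = 17.7·tan 13.56° = 4.268 m.
Layer 3: sin θ = 3.59·sin 5.5°/0.83 = 0.4146, θ = 24.49°; offset = 21.4·tan 24.49° = 9.749 m.
Σ offsets = 15.538 m.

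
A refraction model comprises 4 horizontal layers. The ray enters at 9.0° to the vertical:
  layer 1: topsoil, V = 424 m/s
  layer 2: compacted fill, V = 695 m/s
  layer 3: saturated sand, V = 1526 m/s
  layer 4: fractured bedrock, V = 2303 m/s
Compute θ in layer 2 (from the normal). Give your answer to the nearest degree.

15°

Ray parameter p = sin 9.0° / 424 = 3.6895e-04 s/m.
sin θ_2 = p·V_2 = 3.6895e-04 × 695 = 0.2564.
θ_2 = 14.86° from the vertical.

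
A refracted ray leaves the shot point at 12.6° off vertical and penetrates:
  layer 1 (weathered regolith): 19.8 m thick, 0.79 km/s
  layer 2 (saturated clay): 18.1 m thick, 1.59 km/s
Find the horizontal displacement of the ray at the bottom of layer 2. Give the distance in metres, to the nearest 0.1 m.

Ray parameter p = sin 12.6° / 0.79 km/s = 2.7613e-01 s/km.
Layer 1: θ = 12.60°; offset = 19.8·tan 12.60° = 4.426 m.
Layer 2: sin θ = p·1.59 = 0.4390 → θ = 26.04°; offset = 18.1·tan 26.04° = 8.845 m.
Total horizontal offset = 13.271 m.

13.3 m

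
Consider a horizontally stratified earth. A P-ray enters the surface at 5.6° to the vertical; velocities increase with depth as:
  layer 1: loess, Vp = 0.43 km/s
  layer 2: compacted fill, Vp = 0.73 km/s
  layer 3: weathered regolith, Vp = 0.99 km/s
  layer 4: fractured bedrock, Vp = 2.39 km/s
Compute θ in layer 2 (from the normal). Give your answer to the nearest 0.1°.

9.5°

Ray parameter p = sin 5.6° / 0.43 = 2.2694e-01 s/km.
sin θ_2 = p·V_2 = 2.2694e-01 × 0.73 = 0.1657.
θ_2 = 9.54° from the vertical.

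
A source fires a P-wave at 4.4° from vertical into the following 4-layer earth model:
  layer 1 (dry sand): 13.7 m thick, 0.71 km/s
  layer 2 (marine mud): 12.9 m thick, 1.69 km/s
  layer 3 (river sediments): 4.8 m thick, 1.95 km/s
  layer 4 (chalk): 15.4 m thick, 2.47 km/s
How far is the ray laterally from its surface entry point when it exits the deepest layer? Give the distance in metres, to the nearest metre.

Apply Snell's law at each interface; in layer i the horizontal offset is hᵢ·tan θᵢ.
Layer 1: θ = 4.40°; offset = 13.7·tan 4.40° = 1.054 m.
Layer 2: sin θ = 1.69·sin 4.4°/0.71 = 0.1826, θ = 10.52°; offset = 12.9·tan 10.52° = 2.396 m.
Layer 3: sin θ = 1.95·sin 4.4°/0.71 = 0.2107, θ = 12.16°; offset = 4.8·tan 12.16° = 1.035 m.
Layer 4: sin θ = 2.47·sin 4.4°/0.71 = 0.2669, θ = 15.48°; offset = 15.4·tan 15.48° = 4.265 m.
Total horizontal offset = 8.750 m.

9 m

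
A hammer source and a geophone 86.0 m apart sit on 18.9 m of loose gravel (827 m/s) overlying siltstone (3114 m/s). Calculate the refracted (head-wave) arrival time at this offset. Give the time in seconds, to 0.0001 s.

0.0717 s

θ_c = arcsin(V₁/V₂) = arcsin(827/3114) = 15.40°, cos θ_c = 0.9641.
Intercept time tᵢ = 2h cos θ_c / V₁ = 2·18.9·0.9641/827 = 0.04407 s.
t = x/V₂ + tᵢ = 86.0/3114 + 0.04407 = 0.07168 s.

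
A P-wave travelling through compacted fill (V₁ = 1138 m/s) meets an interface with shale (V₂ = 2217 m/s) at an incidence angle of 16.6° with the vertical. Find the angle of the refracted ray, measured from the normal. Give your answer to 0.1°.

33.8°

sin θ₁/V₁ = sin θ₂/V₂ ⇒ sin θ₂ = 2217·sin 16.6°/1138 = 2217·0.2857/1138 = 0.5566.
θ₂ = arcsin 0.5566 = 33.82° from the normal.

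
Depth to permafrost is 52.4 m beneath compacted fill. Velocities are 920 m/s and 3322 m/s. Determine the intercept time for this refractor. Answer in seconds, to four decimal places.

tᵢ = 2h·√(V₂²−V₁²)/(V₁V₂).
√(V₂²−V₁²) = √(3322²−920²) = 3192.1 m/s.
tᵢ = 2·52.4·3192.1/(920·3322) = 0.10946 s.

0.1095 s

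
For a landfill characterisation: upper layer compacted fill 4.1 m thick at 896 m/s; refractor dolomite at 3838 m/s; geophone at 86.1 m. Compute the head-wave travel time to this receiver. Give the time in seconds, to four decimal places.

θ_c = arcsin(V₁/V₂) = arcsin(896/3838) = 13.50°, cos θ_c = 0.9724.
Intercept time tᵢ = 2h cos θ_c / V₁ = 2·4.1·0.9724/896 = 0.00890 s.
t = x/V₂ + tᵢ = 86.1/3838 + 0.00890 = 0.03133 s.

0.0313 s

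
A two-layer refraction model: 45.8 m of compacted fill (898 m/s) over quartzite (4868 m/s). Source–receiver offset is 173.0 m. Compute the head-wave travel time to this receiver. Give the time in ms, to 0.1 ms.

θ_c = arcsin(V₁/V₂) = arcsin(898/4868) = 10.63°, cos θ_c = 0.9828.
Intercept time tᵢ = 2h cos θ_c / V₁ = 2·45.8·0.9828/898 = 0.10025 s.
t = x/V₂ + tᵢ = 173.0/4868 + 0.10025 = 0.13579 s.

135.8 ms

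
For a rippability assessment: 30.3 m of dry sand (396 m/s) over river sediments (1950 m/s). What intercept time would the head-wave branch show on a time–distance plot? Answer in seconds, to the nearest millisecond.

0.150 s

tᵢ = 2h·√(V₂²−V₁²)/(V₁V₂).
√(V₂²−V₁²) = √(1950²−396²) = 1909.4 m/s.
tᵢ = 2·30.3·1909.4/(396·1950) = 0.14984 s.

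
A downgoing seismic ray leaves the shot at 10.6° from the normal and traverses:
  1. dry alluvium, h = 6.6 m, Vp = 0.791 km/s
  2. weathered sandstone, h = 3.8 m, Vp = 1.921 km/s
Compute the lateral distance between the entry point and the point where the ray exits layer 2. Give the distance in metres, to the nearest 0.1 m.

3.1 m

Apply Snell's law at each interface; in layer i the horizontal offset is hᵢ·tan θᵢ.
Layer 1: θ = 10.60°; offset = 6.6·tan 10.60° = 1.235 m.
Layer 2: sin θ = 1.921·sin 10.6°/0.791 = 0.4467, θ = 26.53°; offset = 3.8·tan 26.53° = 1.897 m.
Total horizontal offset = 3.133 m.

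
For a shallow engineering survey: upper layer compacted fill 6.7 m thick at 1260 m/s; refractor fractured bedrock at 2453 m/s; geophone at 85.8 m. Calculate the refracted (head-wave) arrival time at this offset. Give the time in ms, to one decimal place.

θ_c = arcsin(V₁/V₂) = arcsin(1260/2453) = 30.91°, cos θ_c = 0.8580.
Intercept time tᵢ = 2h cos θ_c / V₁ = 2·6.7·0.8580/1260 = 0.00912 s.
t = x/V₂ + tᵢ = 85.8/2453 + 0.00912 = 0.04410 s.

44.1 ms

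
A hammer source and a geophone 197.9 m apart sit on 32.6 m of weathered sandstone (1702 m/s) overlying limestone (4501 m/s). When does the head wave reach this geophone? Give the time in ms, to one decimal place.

t = x/V₂ + 2h·√(V₂²−V₁²)/(V₁V₂).
√(V₂²−V₁²) = √(4501²−1702²) = 4166.8 m/s; delay term = 2·32.6·4166.8/(1702·4501) = 0.03546 s.
t = 197.9/4501 + 0.03546 = 0.07943 s.

79.4 ms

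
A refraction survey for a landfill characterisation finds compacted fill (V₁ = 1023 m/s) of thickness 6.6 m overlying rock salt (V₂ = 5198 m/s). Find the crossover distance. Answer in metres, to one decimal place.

θ_c = arcsin(1023/5198) = 11.35°, so cos θ_c = 0.9804 and tᵢ = 2h cos θ_c/V₁ = 0.0127 s.
At crossover x/V₁ = x/V₂ + tᵢ ⇒ x = tᵢ/(1/V₁ − 1/V₂) = 0.01265/(9.7752e-04 − 1.9238e-04) = 16.11 m.

16.1 m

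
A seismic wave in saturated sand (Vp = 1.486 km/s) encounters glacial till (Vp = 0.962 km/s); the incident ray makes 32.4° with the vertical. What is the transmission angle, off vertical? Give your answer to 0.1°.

20.3°

sin θ₁/V₁ = sin θ₂/V₂ ⇒ sin θ₂ = 0.962·sin 32.4°/1.486 = 0.962·0.5358/1.486 = 0.3469.
θ₂ = sin⁻¹(0.3469) = 20.30° (from vertical).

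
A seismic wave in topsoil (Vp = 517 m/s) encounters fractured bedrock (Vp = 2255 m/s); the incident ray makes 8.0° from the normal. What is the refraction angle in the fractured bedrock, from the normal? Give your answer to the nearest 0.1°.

Snell's law: sin θ₂ = (V₂/V₁)·sin θ₁ = (2255/517)·sin 8.0° = 0.6070.
θ₂ = sin⁻¹(0.6070) = 37.38° (from vertical).

37.4°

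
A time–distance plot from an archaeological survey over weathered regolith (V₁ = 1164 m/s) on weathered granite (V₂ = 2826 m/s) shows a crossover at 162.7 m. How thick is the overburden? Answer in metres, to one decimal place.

h = (x_cross/2)·√((V₂−V₁)/(V₂+V₁)).
(V₂−V₁)/(V₂+V₁) = (2826−1164)/(2826+1164) = 0.4165; √ = 0.6454.
h = (162.7/2)·0.6454 = 52.50 m.

52.5 m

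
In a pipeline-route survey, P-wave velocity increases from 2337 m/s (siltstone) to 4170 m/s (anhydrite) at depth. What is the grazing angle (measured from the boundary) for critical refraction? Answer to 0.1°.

55.9°

At critical incidence the refracted ray runs along the interface (θ₂ = 90°), so sin θ_c = V₁/V₂.
θ_c = arcsin(2337/4170) = arcsin 0.5604 = 34.09°.
Measured from the interface: 90° − 34.09° = 55.91°.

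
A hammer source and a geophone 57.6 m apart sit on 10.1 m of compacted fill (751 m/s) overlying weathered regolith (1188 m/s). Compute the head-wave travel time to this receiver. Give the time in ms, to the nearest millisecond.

69 ms

t = x/V₂ + 2h·√(V₂²−V₁²)/(V₁V₂).
√(V₂²−V₁²) = √(1188²−751²) = 920.5 m/s; delay term = 2·10.1·920.5/(751·1188) = 0.02084 s.
t = 57.6/1188 + 0.02084 = 0.06933 s.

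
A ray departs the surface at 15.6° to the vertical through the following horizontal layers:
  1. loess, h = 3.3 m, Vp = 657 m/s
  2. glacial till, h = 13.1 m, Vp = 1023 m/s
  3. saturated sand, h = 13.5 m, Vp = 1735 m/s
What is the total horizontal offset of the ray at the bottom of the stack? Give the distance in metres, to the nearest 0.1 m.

20.6 m

Ray parameter p = sin 15.6° / 657 m/s = 4.0931e-04 s/m.
Layer 1: θ = 15.60°; offset = 3.3·tan 15.60° = 0.921 m.
Layer 2: sin θ = p·1023 = 0.4187 → θ = 24.75°; offset = 13.1·tan 24.75° = 6.040 m.
Layer 3: sin θ = p·1735 = 0.7102 → θ = 45.25°; offset = 13.5·tan 45.25° = 13.617 m.
Total horizontal offset = 20.579 m.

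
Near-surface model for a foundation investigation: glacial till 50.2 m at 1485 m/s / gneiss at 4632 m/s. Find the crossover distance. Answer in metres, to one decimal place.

θ_c = arcsin(1485/4632) = 18.70°, so cos θ_c = 0.9472 and tᵢ = 2h cos θ_c/V₁ = 0.0640 s.
At crossover x/V₁ = x/V₂ + tᵢ ⇒ x = tᵢ/(1/V₁ − 1/V₂) = 0.06404/(6.7340e-04 − 2.1589e-04) = 139.98 m.

140.0 m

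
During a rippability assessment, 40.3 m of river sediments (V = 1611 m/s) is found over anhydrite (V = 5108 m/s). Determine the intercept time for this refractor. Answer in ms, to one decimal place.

tᵢ = 2h·√(V₂²−V₁²)/(V₁V₂).
√(V₂²−V₁²) = √(5108²−1611²) = 4847.3 m/s.
tᵢ = 2·40.3·4847.3/(1611·5108) = 0.04748 s.

47.5 ms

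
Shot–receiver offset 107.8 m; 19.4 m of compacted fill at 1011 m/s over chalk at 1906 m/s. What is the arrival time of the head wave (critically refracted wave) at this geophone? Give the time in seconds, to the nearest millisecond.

0.089 s

θ_c = arcsin(V₁/V₂) = arcsin(1011/1906) = 32.03°, cos θ_c = 0.8477.
Intercept time tᵢ = 2h cos θ_c / V₁ = 2·19.4·0.8477/1011 = 0.03253 s.
t = x/V₂ + tᵢ = 107.8/1906 + 0.03253 = 0.08909 s.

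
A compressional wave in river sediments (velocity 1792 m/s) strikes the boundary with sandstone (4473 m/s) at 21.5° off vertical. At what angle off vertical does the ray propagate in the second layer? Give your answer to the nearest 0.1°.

Snell's law: sin θ₂ = (V₂/V₁)·sin θ₁ = (4473/1792)·sin 21.5° = 0.9148.
θ₂ = sin⁻¹(0.9148) = 66.18° (from vertical).

66.2°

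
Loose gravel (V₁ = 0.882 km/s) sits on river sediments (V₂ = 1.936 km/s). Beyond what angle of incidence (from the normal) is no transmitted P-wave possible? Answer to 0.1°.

27.1°

At critical incidence the refracted ray runs along the interface (θ₂ = 90°), so sin θ_c = V₁/V₂.
θ_c = arcsin(0.882/1.936) = arcsin 0.4556 = 27.10°.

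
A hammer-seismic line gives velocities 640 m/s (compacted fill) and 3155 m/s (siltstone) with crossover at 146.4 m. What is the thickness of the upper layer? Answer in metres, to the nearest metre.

60 m

h = (x_cross/2)·√((V₂−V₁)/(V₂+V₁)).
(V₂−V₁)/(V₂+V₁) = (3155−640)/(3155+640) = 0.6627; √ = 0.8141.
h = (146.4/2)·0.8141 = 59.59 m.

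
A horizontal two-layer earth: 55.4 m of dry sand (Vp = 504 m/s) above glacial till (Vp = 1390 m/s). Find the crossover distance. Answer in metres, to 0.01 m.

x_cross = 2h·√((V₂+V₁)/(V₂−V₁)).
(V₂+V₁)/(V₂−V₁) = (1390+504)/(1390−504) = 2.1377; √ = 1.4621.
x_cross = 2·55.4·1.4621 = 162.00 m.

162.00 m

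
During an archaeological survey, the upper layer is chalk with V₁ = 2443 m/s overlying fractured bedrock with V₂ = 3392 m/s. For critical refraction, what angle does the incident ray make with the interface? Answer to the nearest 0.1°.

43.9°

Critical incidence: sin θ_c = V₁/V₂ = 2443/3392 = 0.7202.
θ_c = arcsin 0.7202 = 46.07°.
Measured from the interface: 90° − 46.07° = 43.93°.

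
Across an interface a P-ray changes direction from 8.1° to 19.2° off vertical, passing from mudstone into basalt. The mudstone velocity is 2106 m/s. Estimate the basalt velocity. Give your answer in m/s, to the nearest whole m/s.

4915 m/s

Snell's law: sin 8.1°/V₁ = sin 19.2°/V₂.
V₂ = V₁·sin 19.2°/sin 8.1° = 2106 × 2.3340 = 4915.45 m/s.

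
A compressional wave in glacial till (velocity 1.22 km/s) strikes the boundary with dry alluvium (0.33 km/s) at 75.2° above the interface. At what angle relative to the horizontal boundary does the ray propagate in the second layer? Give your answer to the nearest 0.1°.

Angle from the normal: 90° − 75.2° = 14.8°.
sin θ₁/V₁ = sin θ₂/V₂ ⇒ sin θ₂ = 0.33·sin 14.8°/1.22 = 0.33·0.2554/1.22 = 0.0691.
θ₂ = sin⁻¹(0.0691) = 3.96° (from vertical).
From the interface: 90° − 3.96° = 86.04°.

86.0°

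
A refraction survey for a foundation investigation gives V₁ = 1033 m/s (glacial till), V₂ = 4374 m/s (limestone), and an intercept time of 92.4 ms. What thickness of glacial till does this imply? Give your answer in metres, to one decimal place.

49.1 m

θ_c = arcsin(1033/4374) = 13.66°; cos θ_c = 0.9717.
tᵢ = 2h cos θ_c/V₁ ⇒ h = tᵢ·V₁/(2 cos θ_c) = 0.0924·1033/(2·0.9717) = 49.11 m.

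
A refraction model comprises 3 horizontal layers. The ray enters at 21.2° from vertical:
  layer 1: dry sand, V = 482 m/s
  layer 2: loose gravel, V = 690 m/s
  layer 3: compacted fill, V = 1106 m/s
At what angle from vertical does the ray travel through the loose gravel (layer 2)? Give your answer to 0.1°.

31.2°

Ray parameter p = sin 21.2° / 482 = 7.5026e-04 s/m.
sin θ_2 = p·V_2 = 7.5026e-04 × 690 = 0.5177.
θ_2 = arcsin 0.5177 = 31.18°.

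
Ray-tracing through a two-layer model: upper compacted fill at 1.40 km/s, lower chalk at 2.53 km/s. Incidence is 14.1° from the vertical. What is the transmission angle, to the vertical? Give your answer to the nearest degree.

26°

Snell's law: sin θ₂ = (V₂/V₁)·sin θ₁ = (2.53/1.40)·sin 14.1° = 0.4402.
θ₂ = arcsin 0.4402 = 26.12° from the normal.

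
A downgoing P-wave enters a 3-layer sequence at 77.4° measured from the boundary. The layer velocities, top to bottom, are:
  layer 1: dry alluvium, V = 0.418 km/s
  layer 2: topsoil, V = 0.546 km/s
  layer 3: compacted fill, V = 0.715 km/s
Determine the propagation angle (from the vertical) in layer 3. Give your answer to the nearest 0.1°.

21.9°

From the normal: θ₁ = 90° − 77.4° = 12.6°.
Snell's law across each interface conserves sin θ / V, so sin θ_3 = V_3·sin θ₁/V₁.
sin θ_3 = 0.715 × sin 12.6° / 0.418 = 0.3731.
θ_3 = 21.91° from the vertical.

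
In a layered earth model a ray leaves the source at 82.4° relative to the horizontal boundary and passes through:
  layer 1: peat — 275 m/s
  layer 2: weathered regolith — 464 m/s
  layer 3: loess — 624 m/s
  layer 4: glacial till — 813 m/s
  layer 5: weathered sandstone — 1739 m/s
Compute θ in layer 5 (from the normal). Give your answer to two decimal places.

From the normal: θ₁ = 90° − 82.4° = 7.6°.
Snell's law across each interface conserves sin θ / V, so sin θ_5 = V_5·sin θ₁/V₁.
sin θ_5 = 1739 × sin 7.6° / 275 = 0.8363.
θ_5 = arcsin 0.8363 = 56.76°.

56.76°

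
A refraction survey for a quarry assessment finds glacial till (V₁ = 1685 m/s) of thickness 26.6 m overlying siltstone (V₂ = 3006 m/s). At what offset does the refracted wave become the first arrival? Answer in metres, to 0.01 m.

100.25 m

x_cross = 2h·√((V₂+V₁)/(V₂−V₁)).
(V₂+V₁)/(V₂−V₁) = (3006+1685)/(3006−1685) = 3.5511; √ = 1.8844.
x_cross = 2·26.6·1.8844 = 100.25 m.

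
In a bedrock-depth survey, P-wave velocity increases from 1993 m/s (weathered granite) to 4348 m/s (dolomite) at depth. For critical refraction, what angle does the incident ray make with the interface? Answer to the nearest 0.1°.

Critical incidence: sin θ_c = V₁/V₂ = 1993/4348 = 0.4584.
θ_c = arcsin 0.4584 = 27.28°.
Measured from the interface: 90° − 27.28° = 62.72°.

62.7°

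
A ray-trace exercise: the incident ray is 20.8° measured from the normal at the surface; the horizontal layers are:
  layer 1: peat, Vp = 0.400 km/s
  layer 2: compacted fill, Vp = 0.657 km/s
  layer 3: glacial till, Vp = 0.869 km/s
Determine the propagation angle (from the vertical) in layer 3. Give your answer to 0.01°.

Snell's law across each interface conserves sin θ / V, so sin θ_3 = V_3·sin θ₁/V₁.
sin θ_3 = 0.869 × sin 20.8° / 0.400 = 0.7715.
θ_3 = 50.49° from the vertical.

50.49°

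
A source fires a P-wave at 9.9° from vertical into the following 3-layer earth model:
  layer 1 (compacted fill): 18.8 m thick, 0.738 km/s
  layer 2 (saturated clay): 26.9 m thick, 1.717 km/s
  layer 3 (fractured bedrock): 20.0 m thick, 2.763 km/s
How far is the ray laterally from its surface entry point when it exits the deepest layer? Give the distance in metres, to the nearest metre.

32 m

Ray parameter p = sin 9.9° / 0.738 km/s = 2.3297e-01 s/km.
Layer 1: θ = 9.90°; offset = 18.8·tan 9.90° = 3.281 m.
Layer 2: sin θ = p·1.717 = 0.4000 → θ = 23.58°; offset = 26.9·tan 23.58° = 11.740 m.
Layer 3: sin θ = p·2.763 = 0.6437 → θ = 40.07°; offset = 20.0·tan 40.07° = 16.822 m.
Total horizontal offset = 31.843 m.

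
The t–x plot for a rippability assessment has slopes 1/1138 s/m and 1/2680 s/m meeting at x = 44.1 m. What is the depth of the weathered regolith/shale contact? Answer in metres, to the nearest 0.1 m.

14.0 m

h = (x_cross/2)·√((V₂−V₁)/(V₂+V₁)).
(V₂−V₁)/(V₂+V₁) = (2680−1138)/(2680+1138) = 0.4039; √ = 0.6355.
h = (44.1/2)·0.6355 = 14.01 m.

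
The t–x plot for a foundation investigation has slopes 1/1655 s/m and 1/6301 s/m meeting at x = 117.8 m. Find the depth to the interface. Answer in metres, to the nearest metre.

45 m

h = (x_cross/2)·√((V₂−V₁)/(V₂+V₁)).
(V₂−V₁)/(V₂+V₁) = (6301−1655)/(6301+1655) = 0.5840; √ = 0.7642.
h = (117.8/2)·0.7642 = 45.01 m.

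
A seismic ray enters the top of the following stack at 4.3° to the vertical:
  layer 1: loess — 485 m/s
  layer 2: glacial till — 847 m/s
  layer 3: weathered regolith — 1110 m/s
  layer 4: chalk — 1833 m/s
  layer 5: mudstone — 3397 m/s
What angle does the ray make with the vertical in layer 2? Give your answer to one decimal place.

Ray parameter p = sin 4.3° / 485 = 1.5460e-04 s/m.
sin θ_2 = p·V_2 = 1.5460e-04 × 847 = 0.1309.
θ_2 = arcsin 0.1309 = 7.52°.

7.5°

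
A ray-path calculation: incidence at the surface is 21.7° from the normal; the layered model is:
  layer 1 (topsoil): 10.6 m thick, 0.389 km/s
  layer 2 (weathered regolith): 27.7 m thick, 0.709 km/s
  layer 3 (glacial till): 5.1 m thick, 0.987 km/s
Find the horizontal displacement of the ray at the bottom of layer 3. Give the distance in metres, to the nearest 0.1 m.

43.3 m

p = sin θ₁/V₁ = sin 21.7°/0.389 = 9.5051e-01 s/km is conserved through the stack.
Layer 1: θ = 21.70°; offset = 10.6·tan 21.70° = 4.218 m.
Layer 2: sin θ = p·0.709 = 0.6739 → θ = 42.37°; offset = 27.7·tan 42.37° = 25.267 m.
Layer 3: sin θ = p·0.987 = 0.9381 → θ = 69.74°; offset = 5.1·tan 69.74° = 13.819 m.
Σ offsets = 43.304 m.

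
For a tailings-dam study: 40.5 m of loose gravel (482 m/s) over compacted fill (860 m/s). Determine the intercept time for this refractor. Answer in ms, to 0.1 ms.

θ_c = arcsin(V₁/V₂) = arcsin(482/860) = 34.09°; cos θ_c = 0.8282.
tᵢ = 2h·cos θ_c / V₁ = 2·40.5·0.8282 / 482 = 0.13918 s.

139.2 ms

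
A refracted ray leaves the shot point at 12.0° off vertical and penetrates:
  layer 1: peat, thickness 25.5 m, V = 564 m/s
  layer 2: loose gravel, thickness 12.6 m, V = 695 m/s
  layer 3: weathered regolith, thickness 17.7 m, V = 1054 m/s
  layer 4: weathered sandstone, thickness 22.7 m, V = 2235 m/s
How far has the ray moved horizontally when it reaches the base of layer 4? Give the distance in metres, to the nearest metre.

p = sin θ₁/V₁ = sin 12.0°/564 = 3.6864e-04 s/m is conserved through the stack.
Layer 1: θ = 12.00°; offset = 25.5·tan 12.00° = 5.420 m.
Layer 2: sin θ = p·695 = 0.2562 → θ = 14.84°; offset = 12.6·tan 14.84° = 3.340 m.
Layer 3: sin θ = p·1054 = 0.3885 → θ = 22.86°; offset = 17.7·tan 22.86° = 7.464 m.
Layer 4: sin θ = p·2235 = 0.8239 → θ = 55.48°; offset = 22.7·tan 55.48° = 33.001 m.
Total horizontal offset = 49.225 m.

49 m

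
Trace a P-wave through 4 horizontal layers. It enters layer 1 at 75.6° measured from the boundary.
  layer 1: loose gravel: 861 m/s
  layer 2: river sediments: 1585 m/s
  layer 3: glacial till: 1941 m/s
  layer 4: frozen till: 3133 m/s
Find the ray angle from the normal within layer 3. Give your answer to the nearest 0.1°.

From the normal: θ₁ = 90° − 75.6° = 14.4°.
Snell's law across each interface conserves sin θ / V, so sin θ_3 = V_3·sin θ₁/V₁.
sin θ_3 = 1941 × sin 14.4° / 861 = 0.5606.
θ_3 = arcsin 0.5606 = 34.10°.

34.1°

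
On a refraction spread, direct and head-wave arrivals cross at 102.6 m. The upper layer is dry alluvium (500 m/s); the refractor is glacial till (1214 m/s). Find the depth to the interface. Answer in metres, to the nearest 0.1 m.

h = (x_cross/2)·√((V₂−V₁)/(V₂+V₁)).
(V₂−V₁)/(V₂+V₁) = (1214−500)/(1214+500) = 0.4166; √ = 0.6454.
h = (102.6/2)·0.6454 = 33.11 m.

33.1 m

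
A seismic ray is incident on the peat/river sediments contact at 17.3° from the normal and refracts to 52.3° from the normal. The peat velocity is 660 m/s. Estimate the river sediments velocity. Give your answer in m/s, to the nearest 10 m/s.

1760 m/s

Snell's law: sin 17.3°/V₁ = sin 52.3°/V₂.
V₂ = V₁·sin 52.3°/sin 17.3° = 660 × 2.6607 = 1756.06 m/s.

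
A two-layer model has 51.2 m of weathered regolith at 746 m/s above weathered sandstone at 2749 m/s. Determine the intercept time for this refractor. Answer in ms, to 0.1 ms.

tᵢ = 2h·√(V₂²−V₁²)/(V₁V₂).
√(V₂²−V₁²) = √(2749²−746²) = 2645.8 m/s.
tᵢ = 2·51.2·2645.8/(746·2749) = 0.13211 s.

132.1 ms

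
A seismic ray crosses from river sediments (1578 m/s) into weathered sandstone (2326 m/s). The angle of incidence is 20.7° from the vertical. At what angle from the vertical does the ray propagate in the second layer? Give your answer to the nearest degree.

31°

sin θ₁/V₁ = sin θ₂/V₂ ⇒ sin θ₂ = 2326·sin 20.7°/1578 = 2326·0.3535/1578 = 0.5210.
θ₂ = sin⁻¹(0.5210) = 31.40° (from vertical).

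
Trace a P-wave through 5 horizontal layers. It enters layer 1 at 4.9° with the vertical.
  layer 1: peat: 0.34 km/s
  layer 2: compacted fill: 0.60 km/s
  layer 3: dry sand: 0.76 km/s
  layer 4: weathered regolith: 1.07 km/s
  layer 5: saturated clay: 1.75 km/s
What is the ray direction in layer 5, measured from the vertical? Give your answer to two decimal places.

Ray parameter p = sin 4.9° / 0.34 = 2.5123e-01 s/km.
sin θ_5 = p·V_5 = 2.5123e-01 × 1.75 = 0.4396.
θ_5 = 26.08° from the vertical.

26.08°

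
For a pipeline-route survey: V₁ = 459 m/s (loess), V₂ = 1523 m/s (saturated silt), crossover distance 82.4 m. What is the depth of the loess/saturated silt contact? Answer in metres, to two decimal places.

h = (x_cross/2)·√((V₂−V₁)/(V₂+V₁)).
(V₂−V₁)/(V₂+V₁) = (1523−459)/(1523+459) = 0.5368; √ = 0.7327.
h = (82.4/2)·0.7327 = 30.19 m.

30.19 m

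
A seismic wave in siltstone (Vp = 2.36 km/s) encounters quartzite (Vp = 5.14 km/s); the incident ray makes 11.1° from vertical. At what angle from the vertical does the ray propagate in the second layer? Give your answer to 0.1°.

sin θ₁/V₁ = sin θ₂/V₂ ⇒ sin θ₂ = 5.14·sin 11.1°/2.36 = 5.14·0.1925/2.36 = 0.4193.
θ₂ = sin⁻¹(0.4193) = 24.79° (from vertical).

24.8°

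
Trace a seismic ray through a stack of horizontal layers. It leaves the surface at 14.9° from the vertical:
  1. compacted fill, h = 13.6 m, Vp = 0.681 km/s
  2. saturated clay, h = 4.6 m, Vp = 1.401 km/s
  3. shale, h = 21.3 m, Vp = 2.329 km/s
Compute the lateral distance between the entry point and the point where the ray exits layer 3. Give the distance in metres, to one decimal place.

45.8 m

Ray parameter p = sin 14.9° / 0.681 km/s = 3.7758e-01 s/km.
Layer 1: θ = 14.90°; offset = 13.6·tan 14.90° = 3.619 m.
Layer 2: sin θ = p·1.401 = 0.5290 → θ = 31.94°; offset = 4.6·tan 31.94° = 2.867 m.
Layer 3: sin θ = p·2.329 = 0.8794 → θ = 61.57°; offset = 21.3·tan 61.57° = 39.342 m.
Σ offsets = 45.828 m.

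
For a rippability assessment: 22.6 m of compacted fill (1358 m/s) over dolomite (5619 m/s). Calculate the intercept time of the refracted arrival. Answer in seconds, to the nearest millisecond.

0.032 s

tᵢ = 2h·√(V₂²−V₁²)/(V₁V₂).
√(V₂²−V₁²) = √(5619²−1358²) = 5452.4 m/s.
tᵢ = 2·22.6·5452.4/(1358·5619) = 0.03230 s.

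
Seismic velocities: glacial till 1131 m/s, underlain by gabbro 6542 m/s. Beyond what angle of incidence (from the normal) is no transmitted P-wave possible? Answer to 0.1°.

10.0°

Critical incidence: sin θ_c = V₁/V₂ = 1131/6542 = 0.1729.
θ_c = arcsin 0.1729 = 9.96°.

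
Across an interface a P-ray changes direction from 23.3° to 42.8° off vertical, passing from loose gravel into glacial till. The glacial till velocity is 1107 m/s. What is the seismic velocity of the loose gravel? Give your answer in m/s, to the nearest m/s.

sin 23.3° = 0.3955; sin 42.8° = 0.6794.
V₁ = V₂·(sin θ₁/sin θ₂) = 1107·(0.3955/0.6794) = 644.45 m/s.

644 m/s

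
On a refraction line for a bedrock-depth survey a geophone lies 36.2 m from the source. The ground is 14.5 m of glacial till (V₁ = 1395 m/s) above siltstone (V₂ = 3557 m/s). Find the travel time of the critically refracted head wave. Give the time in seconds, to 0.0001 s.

0.0293 s

t = x/V₂ + 2h·√(V₂²−V₁²)/(V₁V₂).
√(V₂²−V₁²) = √(3557²−1395²) = 3272.0 m/s; delay term = 2·14.5·3272.0/(1395·3557) = 0.01912 s.
t = 36.2/3557 + 0.01912 = 0.02930 s.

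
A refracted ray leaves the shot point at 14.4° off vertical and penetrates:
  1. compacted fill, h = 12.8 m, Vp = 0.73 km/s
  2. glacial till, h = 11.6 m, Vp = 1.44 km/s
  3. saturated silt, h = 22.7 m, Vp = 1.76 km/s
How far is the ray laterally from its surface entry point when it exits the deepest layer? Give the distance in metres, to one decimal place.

Apply Snell's law at each interface; in layer i the horizontal offset is hᵢ·tan θᵢ.
Layer 1: θ = 14.40°; offset = 12.8·tan 14.40° = 3.286 m.
Layer 2: sin θ = 1.44·sin 14.4°/0.73 = 0.4906, θ = 29.38°; offset = 11.6·tan 29.38° = 6.530 m.
Layer 3: sin θ = 1.76·sin 14.4°/0.73 = 0.5996, θ = 36.84°; offset = 22.7·tan 36.84° = 17.006 m.
Summing the layer offsets gives 26.823 m.

26.8 m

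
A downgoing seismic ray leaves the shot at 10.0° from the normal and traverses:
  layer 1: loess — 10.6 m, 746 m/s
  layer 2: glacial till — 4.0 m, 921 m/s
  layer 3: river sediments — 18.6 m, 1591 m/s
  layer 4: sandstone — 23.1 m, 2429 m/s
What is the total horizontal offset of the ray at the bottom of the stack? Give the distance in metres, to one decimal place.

26.0 m

Apply Snell's law at each interface; in layer i the horizontal offset is hᵢ·tan θᵢ.
Layer 1: θ = 10.00°; offset = 10.6·tan 10.00° = 1.869 m.
Layer 2: sin θ = 921·sin 10.0°/746 = 0.2144, θ = 12.38°; offset = 4.0·tan 12.38° = 0.878 m.
Layer 3: sin θ = 1591·sin 10.0°/746 = 0.3703, θ = 21.74°; offset = 18.6·tan 21.74° = 7.416 m.
Layer 4: sin θ = 2429·sin 10.0°/746 = 0.5654, θ = 34.43°; offset = 23.1·tan 34.43° = 15.835 m.
Total horizontal offset = 25.998 m.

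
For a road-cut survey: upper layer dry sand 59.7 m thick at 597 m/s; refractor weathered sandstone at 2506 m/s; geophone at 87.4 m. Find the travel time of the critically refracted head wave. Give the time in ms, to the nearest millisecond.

229 ms

t = x/V₂ + 2h·√(V₂²−V₁²)/(V₁V₂).
√(V₂²−V₁²) = √(2506²−597²) = 2433.9 m/s; delay term = 2·59.7·2433.9/(597·2506) = 0.19424 s.
t = 87.4/2506 + 0.19424 = 0.22912 s.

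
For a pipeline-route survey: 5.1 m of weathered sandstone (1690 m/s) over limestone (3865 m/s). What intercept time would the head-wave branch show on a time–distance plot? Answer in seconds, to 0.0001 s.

0.0054 s

θ_c = arcsin(V₁/V₂) = arcsin(1690/3865) = 25.93°; cos θ_c = 0.8993.
tᵢ = 2h·cos θ_c / V₁ = 2·5.1·0.8993 / 1690 = 0.00543 s.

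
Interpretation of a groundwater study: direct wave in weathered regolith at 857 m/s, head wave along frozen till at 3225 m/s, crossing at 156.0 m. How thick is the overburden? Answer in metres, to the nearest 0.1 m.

59.4 m

h = (x_cross/2)·√((V₂−V₁)/(V₂+V₁)).
(V₂−V₁)/(V₂+V₁) = (3225−857)/(3225+857) = 0.5801; √ = 0.7616.
h = (156.0/2)·0.7616 = 59.41 m.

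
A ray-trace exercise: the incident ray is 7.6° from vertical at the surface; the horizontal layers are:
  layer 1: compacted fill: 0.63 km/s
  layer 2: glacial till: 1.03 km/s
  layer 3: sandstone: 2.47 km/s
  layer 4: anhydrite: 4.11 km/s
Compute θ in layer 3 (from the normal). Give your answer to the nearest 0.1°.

Ray parameter p = sin 7.6° / 0.63 = 2.0993e-01 s/km.
sin θ_3 = p·V_3 = 2.0993e-01 × 2.47 = 0.5185.
θ_3 = 31.23° from the vertical.

31.2°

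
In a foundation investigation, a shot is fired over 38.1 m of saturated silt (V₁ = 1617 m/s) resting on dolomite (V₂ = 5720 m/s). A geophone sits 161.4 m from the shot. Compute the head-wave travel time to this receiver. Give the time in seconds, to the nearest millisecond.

θ_c = arcsin(V₁/V₂) = arcsin(1617/5720) = 16.42°, cos θ_c = 0.9592.
Intercept time tᵢ = 2h cos θ_c / V₁ = 2·38.1·0.9592/1617 = 0.04520 s.
t = x/V₂ + tᵢ = 161.4/5720 + 0.04520 = 0.07342 s.

0.073 s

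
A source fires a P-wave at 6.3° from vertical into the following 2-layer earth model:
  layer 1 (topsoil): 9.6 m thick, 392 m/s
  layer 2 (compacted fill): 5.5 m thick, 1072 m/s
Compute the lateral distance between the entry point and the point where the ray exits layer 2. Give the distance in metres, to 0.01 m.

Apply Snell's law at each interface; in layer i the horizontal offset is hᵢ·tan θᵢ.
Layer 1: θ = 6.30°; offset = 9.6·tan 6.30° = 1.0598 m.
Layer 2: sin θ = 1072·sin 6.3°/392 = 0.3001, θ = 17.46°; offset = 5.5·tan 17.46° = 1.7302 m.
Summing the layer offsets gives 2.7901 m.

2.79 m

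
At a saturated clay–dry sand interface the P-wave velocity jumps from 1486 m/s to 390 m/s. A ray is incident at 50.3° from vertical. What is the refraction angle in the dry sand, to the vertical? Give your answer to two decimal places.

sin θ₁/V₁ = sin θ₂/V₂ ⇒ sin θ₂ = 390·sin 50.3°/1486 = 390·0.7694/1486 = 0.2019.
θ₂ = sin⁻¹(0.2019) = 11.65° (from vertical).

11.65°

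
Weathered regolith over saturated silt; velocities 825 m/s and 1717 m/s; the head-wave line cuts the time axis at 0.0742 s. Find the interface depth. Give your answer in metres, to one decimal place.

34.9 m

h = tᵢ·V₁·V₂ / (2·√(V₂²−V₁²)).
√(V₂²−V₁²) = √(1717² − 825²) = 1505.8 m/s.
h = 0.0742 s × 825 × 1717 / (2 × 1505.8) = 34.90 m.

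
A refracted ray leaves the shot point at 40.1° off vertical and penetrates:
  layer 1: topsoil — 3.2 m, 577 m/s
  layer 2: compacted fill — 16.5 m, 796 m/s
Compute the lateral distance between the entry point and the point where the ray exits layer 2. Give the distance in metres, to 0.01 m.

Ray parameter p = sin 40.1° / 577 m/s = 1.1163e-03 s/m.
Layer 1: θ = 40.10°; offset = 3.2·tan 40.10° = 2.6947 m.
Layer 2: sin θ = p·796 = 0.8886 → θ = 62.70°; offset = 16.5·tan 62.70° = 31.9653 m.
Σ offsets = 34.6599 m.

34.66 m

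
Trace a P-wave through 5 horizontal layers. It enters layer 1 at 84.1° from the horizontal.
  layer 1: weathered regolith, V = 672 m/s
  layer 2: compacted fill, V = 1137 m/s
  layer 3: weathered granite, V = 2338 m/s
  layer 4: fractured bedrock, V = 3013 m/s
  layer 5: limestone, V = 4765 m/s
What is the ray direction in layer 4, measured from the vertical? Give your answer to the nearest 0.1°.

27.4°

From the normal: θ₁ = 90° − 84.1° = 5.9°.
Ray parameter p = sin 5.9° / 672 = 1.5297e-04 s/m.
sin θ_4 = p·V_4 = 1.5297e-04 × 3013 = 0.4609.
θ_4 = 27.44° from the vertical.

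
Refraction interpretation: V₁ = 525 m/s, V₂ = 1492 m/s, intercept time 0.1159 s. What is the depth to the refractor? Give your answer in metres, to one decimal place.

32.5 m

θ_c = arcsin(525/1492) = 20.60°; cos θ_c = 0.9360.
tᵢ = 2h cos θ_c/V₁ ⇒ h = tᵢ·V₁/(2 cos θ_c) = 0.1159·525/(2·0.9360) = 32.50 m.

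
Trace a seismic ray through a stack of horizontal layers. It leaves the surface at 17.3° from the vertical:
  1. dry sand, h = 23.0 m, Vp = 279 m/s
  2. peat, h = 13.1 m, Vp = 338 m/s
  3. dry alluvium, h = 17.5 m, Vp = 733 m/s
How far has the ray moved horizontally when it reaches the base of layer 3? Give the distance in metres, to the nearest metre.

34 m

Ray parameter p = sin 17.3° / 279 m/s = 1.0659e-03 s/m.
Layer 1: θ = 17.30°; offset = 23.0·tan 17.30° = 7.164 m.
Layer 2: sin θ = p·338 = 0.3603 → θ = 21.12°; offset = 13.1·tan 21.12° = 5.059 m.
Layer 3: sin θ = p·733 = 0.7813 → θ = 51.38°; offset = 17.5·tan 51.38° = 21.904 m.
Total horizontal offset = 34.127 m.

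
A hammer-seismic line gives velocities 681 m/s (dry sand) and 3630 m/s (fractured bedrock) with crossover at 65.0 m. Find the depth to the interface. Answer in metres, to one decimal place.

26.9 m

h = (x_cross/2)·√((V₂−V₁)/(V₂+V₁)).
(V₂−V₁)/(V₂+V₁) = (3630−681)/(3630+681) = 0.6841; √ = 0.8271.
h = (65.0/2)·0.8271 = 26.88 m.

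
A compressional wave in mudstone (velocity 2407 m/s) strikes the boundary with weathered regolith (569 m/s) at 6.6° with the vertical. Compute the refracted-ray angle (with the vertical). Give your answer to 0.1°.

1.6°

sin θ₁/V₁ = sin θ₂/V₂ ⇒ sin θ₂ = 569·sin 6.6°/2407 = 569·0.1149/2407 = 0.0272.
θ₂ = sin⁻¹(0.0272) = 1.56° (from vertical).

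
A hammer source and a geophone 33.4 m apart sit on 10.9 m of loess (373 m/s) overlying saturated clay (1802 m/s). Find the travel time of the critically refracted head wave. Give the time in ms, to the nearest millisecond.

76 ms

θ_c = arcsin(V₁/V₂) = arcsin(373/1802) = 11.95°, cos θ_c = 0.9783.
Intercept time tᵢ = 2h cos θ_c / V₁ = 2·10.9·0.9783/373 = 0.05718 s.
t = x/V₂ + tᵢ = 33.4/1802 + 0.05718 = 0.07571 s.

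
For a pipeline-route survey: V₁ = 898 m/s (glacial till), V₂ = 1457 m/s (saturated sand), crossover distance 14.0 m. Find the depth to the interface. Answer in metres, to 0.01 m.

3.41 m

x_cross = 2h·√((V₂+V₁)/(V₂−V₁)) → h = x_cross / (2·√((V₂+V₁)/(V₂−V₁))).
√((V₂+V₁)/(V₂−V₁)) = √((1457+898)/(1457−898)) = 2.0525.
h = 14.0 / (2·2.0525) = 3.41 m.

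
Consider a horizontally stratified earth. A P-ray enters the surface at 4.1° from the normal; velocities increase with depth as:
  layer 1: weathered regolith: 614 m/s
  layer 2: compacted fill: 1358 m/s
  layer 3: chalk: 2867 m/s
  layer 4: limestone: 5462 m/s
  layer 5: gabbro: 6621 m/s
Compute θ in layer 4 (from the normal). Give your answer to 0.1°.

39.5°

Ray parameter p = sin 4.1° / 614 = 1.1645e-04 s/m.
sin θ_4 = p·V_4 = 1.1645e-04 × 5462 = 0.6360.
θ_4 = 39.50° from the vertical.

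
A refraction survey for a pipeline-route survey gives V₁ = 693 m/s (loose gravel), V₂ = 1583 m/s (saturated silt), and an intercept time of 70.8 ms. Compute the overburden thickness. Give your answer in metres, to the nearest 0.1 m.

h = tᵢ·V₁·V₂ / (2·√(V₂²−V₁²)).
√(V₂²−V₁²) = √(1583² − 693²) = 1423.2 m/s.
h = 0.0708 s × 693 × 1583 / (2 × 1423.2) = 27.29 m.

27.3 m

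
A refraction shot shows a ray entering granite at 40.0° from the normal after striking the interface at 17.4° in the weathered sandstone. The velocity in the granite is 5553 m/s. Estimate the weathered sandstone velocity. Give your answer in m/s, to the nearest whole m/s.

Snell's law: sin 17.4°/V₁ = sin 40.0°/V₂.
V₁ = V₂·sin 17.4°/sin 40.0° = 5553 × 0.4652 = 2583.39 m/s.

2583 m/s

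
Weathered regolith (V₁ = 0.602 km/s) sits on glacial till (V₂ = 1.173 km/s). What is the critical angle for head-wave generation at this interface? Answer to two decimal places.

Critical incidence: sin θ_c = V₁/V₂ = 0.602/1.173 = 0.5132.
θ_c = arcsin 0.5132 = 30.88°.

30.88°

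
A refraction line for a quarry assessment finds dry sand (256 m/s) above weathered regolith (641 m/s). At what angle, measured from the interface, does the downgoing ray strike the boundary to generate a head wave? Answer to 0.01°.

Critical incidence: sin θ_c = V₁/V₂ = 256/641 = 0.3994.
θ_c = arcsin 0.3994 = 23.54°.
Measured from the interface: 90° − 23.54° = 66.46°.

66.46°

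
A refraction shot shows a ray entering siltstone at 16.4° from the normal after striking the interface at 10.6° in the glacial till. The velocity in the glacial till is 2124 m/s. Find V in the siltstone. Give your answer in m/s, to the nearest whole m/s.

3260 m/s

Snell's law: sin 10.6°/V₁ = sin 16.4°/V₂.
V₂ = V₁·sin 16.4°/sin 10.6° = 2124 × 1.5349 = 3260.06 m/s.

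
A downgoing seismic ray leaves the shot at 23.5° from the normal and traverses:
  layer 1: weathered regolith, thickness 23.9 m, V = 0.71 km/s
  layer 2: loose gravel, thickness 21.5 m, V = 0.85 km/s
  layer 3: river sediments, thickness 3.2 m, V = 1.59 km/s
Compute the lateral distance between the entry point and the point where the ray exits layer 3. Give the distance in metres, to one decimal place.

Ray parameter p = sin 23.5° / 0.71 km/s = 5.6162e-01 s/km.
Layer 1: θ = 23.50°; offset = 23.9·tan 23.50° = 10.392 m.
Layer 2: sin θ = p·0.85 = 0.4774 → θ = 28.51°; offset = 21.5·tan 28.51° = 11.680 m.
Layer 3: sin θ = p·1.59 = 0.8930 → θ = 63.25°; offset = 3.2·tan 63.25° = 6.348 m.
Σ offsets = 28.421 m.

28.4 m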